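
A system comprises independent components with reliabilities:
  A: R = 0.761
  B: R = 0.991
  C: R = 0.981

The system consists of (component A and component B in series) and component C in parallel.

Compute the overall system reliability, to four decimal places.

Series (A and B): 0.761000 × 0.991000 = 0.754151
Parallel ([0.754151] and C): 1 − (1 − 0.754151)(1 − 0.981000) = 0.9953

0.9953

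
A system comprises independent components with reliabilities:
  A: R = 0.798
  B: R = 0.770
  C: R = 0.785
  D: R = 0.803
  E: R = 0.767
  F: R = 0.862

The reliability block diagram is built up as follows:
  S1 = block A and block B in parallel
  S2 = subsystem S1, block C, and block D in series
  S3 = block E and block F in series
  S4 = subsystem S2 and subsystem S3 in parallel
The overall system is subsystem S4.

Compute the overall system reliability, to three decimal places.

0.865

Parallel (A and B): 1 − (1 − 0.79800)(1 − 0.77000) = 0.95354
Series ([0.95354], C, and D): 0.95354 × 0.78500 × 0.80300 = 0.60107
Series (E and F): 0.76700 × 0.86200 = 0.66115
Parallel ([0.60107] and [0.66115]): 1 − (1 − 0.60107)(1 − 0.66115) = 0.865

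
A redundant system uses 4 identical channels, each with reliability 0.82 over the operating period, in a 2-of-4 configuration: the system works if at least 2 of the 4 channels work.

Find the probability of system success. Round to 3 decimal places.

R = Σ_{i=2}^{4} C(4,i) p^i (1−p)^{4−i} with p = 0.82
C(4,2)·0.82^2·0.18^2 = 0.13071
C(4,3)·0.82^3·0.18^1 = 0.39698
C(4,4)·0.82^4·0.18^0 = 0.45212
Sum = 0.980

0.980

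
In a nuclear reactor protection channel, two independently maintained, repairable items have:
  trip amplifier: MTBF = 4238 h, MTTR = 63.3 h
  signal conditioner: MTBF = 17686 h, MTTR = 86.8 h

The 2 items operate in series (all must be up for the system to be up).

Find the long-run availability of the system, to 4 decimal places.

0.9805

A(trip amplifier) = MTBF/(MTBF+MTTR) = 4238/(4238+63.3) = 0.985284
A(signal conditioner) = MTBF/(MTBF+MTTR) = 17686/(17686+86.8) = 0.995116
Series availability: 0.985284 × 0.995116 = 0.9805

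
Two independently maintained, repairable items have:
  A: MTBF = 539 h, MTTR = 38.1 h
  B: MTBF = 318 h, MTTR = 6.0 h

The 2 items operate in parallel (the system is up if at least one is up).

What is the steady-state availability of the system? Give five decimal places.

0.99878

A(A) = MTBF/(MTBF+MTTR) = 539/(539+38.1) = 0.933980
A(B) = MTBF/(MTBF+MTTR) = 318/(318+6.0) = 0.981481
Parallel availability: 1 − (1 − 0.933980)(1 − 0.981481) = 0.99878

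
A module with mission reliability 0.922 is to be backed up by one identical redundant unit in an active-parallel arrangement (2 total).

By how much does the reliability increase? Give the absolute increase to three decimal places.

0.072

R_before = 0.922
R_after = 1 − (1 − 0.922)^2 = 0.994
ΔR = 0.994 − 0.922 = 0.072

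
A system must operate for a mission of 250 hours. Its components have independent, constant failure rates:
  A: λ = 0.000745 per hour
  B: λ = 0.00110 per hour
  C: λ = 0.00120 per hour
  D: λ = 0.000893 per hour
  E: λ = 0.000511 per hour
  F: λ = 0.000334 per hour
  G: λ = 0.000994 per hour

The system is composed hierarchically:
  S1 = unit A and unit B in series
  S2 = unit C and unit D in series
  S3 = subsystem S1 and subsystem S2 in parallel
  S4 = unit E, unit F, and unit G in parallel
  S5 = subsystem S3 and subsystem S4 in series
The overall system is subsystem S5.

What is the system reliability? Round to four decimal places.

0.8477

R(A) = exp(−0.000745 × 250) = 0.830066
R(B) = exp(−0.00110 × 250) = 0.759572
R(C) = exp(−0.00120 × 250) = 0.740818
R(D) = exp(−0.000893 × 250) = 0.799915
R(E) = exp(−0.000511 × 250) = 0.880073
R(F) = exp(−0.000334 × 250) = 0.919891
R(G) = exp(−0.000994 × 250) = 0.779970
Series (A and B): 0.830066 × 0.759572 = 0.630495
Series (C and D): 0.740818 × 0.799915 = 0.592591
Parallel ([0.630495] and [0.592591]): 1 − (1 − 0.630495)(1 − 0.592591) = 0.849460
Parallel (E, F, and G): 1 − (1 − 0.880073)(1 − 0.919891)(1 − 0.779970) = 0.997886
Series ([0.849460] and [0.997886]): 0.849460 × 0.997886 = 0.8477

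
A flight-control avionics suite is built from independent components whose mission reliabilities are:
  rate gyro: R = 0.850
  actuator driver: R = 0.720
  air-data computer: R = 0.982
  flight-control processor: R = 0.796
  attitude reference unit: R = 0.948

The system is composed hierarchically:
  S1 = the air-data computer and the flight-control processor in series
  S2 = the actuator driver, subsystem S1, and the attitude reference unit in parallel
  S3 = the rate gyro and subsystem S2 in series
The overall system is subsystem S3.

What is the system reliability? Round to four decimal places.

0.8473

Series (air-data computer and flight-control processor): 0.982000 × 0.796000 = 0.781672
Parallel (actuator driver, [0.781672], and attitude reference unit): 1 − (1 − 0.720000)(1 − 0.781672)(1 − 0.948000) = 0.996821
Series (rate gyro and [0.996821]): 0.850000 × 0.996821 = 0.8473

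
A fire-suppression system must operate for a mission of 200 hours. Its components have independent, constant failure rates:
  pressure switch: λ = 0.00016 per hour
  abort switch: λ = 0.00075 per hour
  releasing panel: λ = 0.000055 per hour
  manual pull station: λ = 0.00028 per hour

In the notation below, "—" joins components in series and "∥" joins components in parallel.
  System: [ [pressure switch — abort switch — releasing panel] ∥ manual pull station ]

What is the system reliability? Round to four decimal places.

0.9904

R(pressure switch) = exp(−0.00016 × 200) = 0.968507
R(abort switch) = exp(−0.00075 × 200) = 0.860708
R(releasing panel) = exp(−0.000055 × 200) = 0.989060
R(manual pull station) = exp(−0.00028 × 200) = 0.945539
Series (pressure switch, abort switch, and releasing panel): 0.968507 × 0.860708 × 0.989060 = 0.824482
Parallel ([0.824482] and manual pull station): 1 − (1 − 0.824482)(1 − 0.945539) = 0.9904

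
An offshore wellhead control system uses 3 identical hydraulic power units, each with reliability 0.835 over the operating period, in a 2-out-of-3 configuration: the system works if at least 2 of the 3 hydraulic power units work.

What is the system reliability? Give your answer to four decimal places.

0.9273

R = Σ_{i=2}^{3} C(3,i) p^i (1−p)^{3−i} with p = 0.835
C(3,2)·0.835^2·0.165^1 = 0.345126
C(3,3)·0.835^3·0.165^0 = 0.582183
Sum = 0.9273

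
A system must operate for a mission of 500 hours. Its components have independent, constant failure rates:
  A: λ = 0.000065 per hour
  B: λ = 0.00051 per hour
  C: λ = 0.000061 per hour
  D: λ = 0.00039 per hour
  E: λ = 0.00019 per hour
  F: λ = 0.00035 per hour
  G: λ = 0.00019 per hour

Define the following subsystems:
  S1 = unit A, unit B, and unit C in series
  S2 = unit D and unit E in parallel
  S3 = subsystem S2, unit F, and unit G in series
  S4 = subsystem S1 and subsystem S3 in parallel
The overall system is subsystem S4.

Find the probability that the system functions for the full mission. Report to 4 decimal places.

0.9322

R(A) = exp(−0.000065 × 500) = 0.968022
R(B) = exp(−0.00051 × 500) = 0.774916
R(C) = exp(−0.000061 × 500) = 0.969960
R(D) = exp(−0.00039 × 500) = 0.822835
R(E) = exp(−0.00019 × 500) = 0.909373
R(F) = exp(−0.00035 × 500) = 0.839457
R(G) = exp(−0.00019 × 500) = 0.909373
Series (A, B, and C): 0.968022 × 0.774916 × 0.969960 = 0.727602
Parallel (D and E): 1 − (1 − 0.822835)(1 − 0.909373) = 0.983944
Series ([0.983944], F, and G): 0.983944 × 0.839457 × 0.909373 = 0.751123
Parallel ([0.727602] and [0.751123]): 1 − (1 − 0.727602)(1 − 0.751123) = 0.9322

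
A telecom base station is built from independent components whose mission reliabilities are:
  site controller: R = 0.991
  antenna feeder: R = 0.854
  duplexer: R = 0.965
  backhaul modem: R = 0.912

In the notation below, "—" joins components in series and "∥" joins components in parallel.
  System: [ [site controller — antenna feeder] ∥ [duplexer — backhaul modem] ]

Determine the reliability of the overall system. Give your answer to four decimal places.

Series (site controller and antenna feeder): 0.991000 × 0.854000 = 0.846314
Series (duplexer and backhaul modem): 0.965000 × 0.912000 = 0.880080
Parallel ([0.846314] and [0.880080]): 1 − (1 − 0.846314)(1 − 0.880080) = 0.9816

0.9816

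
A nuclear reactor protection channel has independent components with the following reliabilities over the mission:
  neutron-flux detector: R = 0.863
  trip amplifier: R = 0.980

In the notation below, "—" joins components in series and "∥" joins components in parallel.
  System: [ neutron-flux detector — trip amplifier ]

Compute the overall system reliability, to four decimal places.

Series (neutron-flux detector and trip amplifier): 0.863000 × 0.980000 = 0.8457

0.8457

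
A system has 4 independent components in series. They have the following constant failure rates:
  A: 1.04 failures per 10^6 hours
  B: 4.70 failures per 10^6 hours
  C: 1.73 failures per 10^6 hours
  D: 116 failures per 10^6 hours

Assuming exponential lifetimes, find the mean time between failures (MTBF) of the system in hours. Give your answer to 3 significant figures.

Series of exponential components: λ_sys = Σ λ_i
λ_sys = 0.00000104 + 0.00000470 + 0.00000173 + 0.000116 = 1.2347e-04 /h
MTBF = 1 / λ_sys = 8100 h

8100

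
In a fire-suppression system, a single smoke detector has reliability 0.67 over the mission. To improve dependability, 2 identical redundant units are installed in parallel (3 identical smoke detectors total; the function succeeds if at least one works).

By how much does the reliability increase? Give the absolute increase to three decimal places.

R_before = 0.67
R_after = 1 − (1 − 0.67)^3 = 0.964
ΔR = 0.964 − 0.67 = 0.294

0.294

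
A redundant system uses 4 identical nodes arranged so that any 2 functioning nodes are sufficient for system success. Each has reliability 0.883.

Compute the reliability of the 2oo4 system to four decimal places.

R = Σ_{i=2}^{4} C(4,i) p^i (1−p)^{4−i} with p = 0.883
C(4,2)·0.883^2·0.117^2 = 0.064039
C(4,3)·0.883^3·0.117^1 = 0.322202
C(4,4)·0.883^4·0.117^0 = 0.607915
Sum = 0.9942

0.9942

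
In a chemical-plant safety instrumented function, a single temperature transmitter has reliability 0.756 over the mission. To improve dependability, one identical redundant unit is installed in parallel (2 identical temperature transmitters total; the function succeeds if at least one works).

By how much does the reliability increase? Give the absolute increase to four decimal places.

0.1845

R_before = 0.756
R_after = 1 − (1 − 0.756)^2 = 0.9405
ΔR = 0.9405 − 0.756 = 0.1845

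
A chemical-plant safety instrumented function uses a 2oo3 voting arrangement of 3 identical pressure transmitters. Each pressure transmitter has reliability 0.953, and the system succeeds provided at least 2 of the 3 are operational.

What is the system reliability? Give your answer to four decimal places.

0.9936

R = Σ_{i=2}^{3} C(3,i) p^i (1−p)^{3−i} with p = 0.953
C(3,2)·0.953^2·0.047^1 = 0.128057
C(3,3)·0.953^3·0.047^0 = 0.865523
Sum = 0.9936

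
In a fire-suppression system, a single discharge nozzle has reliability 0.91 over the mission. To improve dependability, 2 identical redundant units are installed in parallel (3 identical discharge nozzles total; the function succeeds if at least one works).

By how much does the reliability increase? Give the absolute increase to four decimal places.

R_before = 0.91
R_after = 1 − (1 − 0.91)^3 = 0.9993
ΔR = 0.9993 − 0.91 = 0.0893

0.0893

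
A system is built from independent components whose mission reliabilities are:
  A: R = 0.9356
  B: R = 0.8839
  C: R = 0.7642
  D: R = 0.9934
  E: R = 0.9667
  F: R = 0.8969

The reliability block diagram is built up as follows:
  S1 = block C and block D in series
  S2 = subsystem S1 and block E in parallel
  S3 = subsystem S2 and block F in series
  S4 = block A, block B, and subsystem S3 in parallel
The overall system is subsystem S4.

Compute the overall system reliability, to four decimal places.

Series (C and D): 0.764200 × 0.993400 = 0.759156
Parallel ([0.759156] and E): 1 − (1 − 0.759156)(1 − 0.966700) = 0.991980
Series ([0.991980] and F): 0.991980 × 0.896900 = 0.889707
Parallel (A, B, and [0.889707]): 1 − (1 − 0.935600)(1 − 0.883900)(1 − 0.889707) = 0.9992

0.9992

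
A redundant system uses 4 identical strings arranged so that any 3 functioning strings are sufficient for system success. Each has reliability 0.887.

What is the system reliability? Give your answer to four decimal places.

R = Σ_{i=3}^{4} C(4,i) p^i (1−p)^{4−i} with p = 0.887
C(4,3)·0.887^3·0.113^1 = 0.315435
C(4,4)·0.887^4·0.113^0 = 0.619005
Sum = 0.9344

0.9344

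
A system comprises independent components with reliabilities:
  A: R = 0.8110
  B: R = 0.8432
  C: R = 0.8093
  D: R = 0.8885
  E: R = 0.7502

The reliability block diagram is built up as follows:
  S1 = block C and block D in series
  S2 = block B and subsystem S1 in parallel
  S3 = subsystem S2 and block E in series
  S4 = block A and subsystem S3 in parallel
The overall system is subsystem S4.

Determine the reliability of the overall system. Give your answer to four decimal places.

Series (C and D): 0.809300 × 0.888500 = 0.719063
Parallel (B and [0.719063]): 1 − (1 − 0.843200)(1 − 0.719063) = 0.955949
Series ([0.955949] and E): 0.955949 × 0.750200 = 0.717153
Parallel (A and [0.717153]): 1 − (1 − 0.811000)(1 − 0.717153) = 0.9465

0.9465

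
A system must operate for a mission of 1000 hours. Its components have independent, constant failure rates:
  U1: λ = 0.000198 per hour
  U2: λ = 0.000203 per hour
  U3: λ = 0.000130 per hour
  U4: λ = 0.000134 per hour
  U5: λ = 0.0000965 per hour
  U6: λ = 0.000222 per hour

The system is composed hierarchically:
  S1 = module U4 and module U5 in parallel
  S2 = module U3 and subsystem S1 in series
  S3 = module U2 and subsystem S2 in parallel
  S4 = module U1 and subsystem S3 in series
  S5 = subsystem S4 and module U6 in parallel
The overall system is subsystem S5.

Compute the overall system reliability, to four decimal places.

R(U1) = exp(−0.000198 × 1000) = 0.820370
R(U2) = exp(−0.000203 × 1000) = 0.816278
R(U3) = exp(−0.000130 × 1000) = 0.878095
R(U4) = exp(−0.000134 × 1000) = 0.874590
R(U5) = exp(−0.0000965 × 1000) = 0.908010
R(U6) = exp(−0.000222 × 1000) = 0.800915
Parallel (U4 and U5): 1 − (1 − 0.874590)(1 − 0.908010) = 0.988464
Series (U3 and [0.988464]): 0.878095 × 0.988464 = 0.867965
Parallel (U2 and [0.867965]): 1 − (1 − 0.816278)(1 − 0.867965) = 0.975742
Series (U1 and [0.975742]): 0.820370 × 0.975742 = 0.800469
Parallel ([0.800469] and U6): 1 − (1 − 0.800469)(1 − 0.800915) = 0.9603

0.9603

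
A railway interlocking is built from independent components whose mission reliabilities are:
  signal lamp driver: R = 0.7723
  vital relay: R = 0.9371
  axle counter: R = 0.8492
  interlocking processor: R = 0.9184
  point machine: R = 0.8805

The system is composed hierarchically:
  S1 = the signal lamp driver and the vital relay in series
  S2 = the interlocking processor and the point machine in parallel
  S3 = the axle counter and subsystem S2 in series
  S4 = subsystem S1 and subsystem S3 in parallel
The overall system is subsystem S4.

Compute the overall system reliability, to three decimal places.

Series (signal lamp driver and vital relay): 0.77230 × 0.93710 = 0.72372
Parallel (interlocking processor and point machine): 1 − (1 − 0.91840)(1 − 0.88050) = 0.99025
Series (axle counter and [0.99025]): 0.84920 × 0.99025 = 0.84092
Parallel ([0.72372] and [0.84092]): 1 − (1 − 0.72372)(1 − 0.84092) = 0.956

0.956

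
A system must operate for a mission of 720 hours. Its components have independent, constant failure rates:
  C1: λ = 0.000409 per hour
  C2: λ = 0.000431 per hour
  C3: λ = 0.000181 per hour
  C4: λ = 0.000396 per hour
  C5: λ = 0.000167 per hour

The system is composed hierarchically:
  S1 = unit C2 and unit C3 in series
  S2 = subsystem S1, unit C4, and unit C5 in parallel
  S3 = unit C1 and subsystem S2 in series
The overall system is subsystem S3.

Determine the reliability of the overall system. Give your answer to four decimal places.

R(C1) = exp(−0.000409 × 720) = 0.744919
R(C2) = exp(−0.000431 × 720) = 0.733212
R(C3) = exp(−0.000181 × 720) = 0.877814
R(C4) = exp(−0.000396 × 720) = 0.751924
R(C5) = exp(−0.000167 × 720) = 0.886708
Series (C2 and C3): 0.733212 × 0.877814 = 0.643624
Parallel ([0.643624], C4, and C5): 1 − (1 − 0.643624)(1 − 0.751924)(1 − 0.886708) = 0.989984
Series (C1 and [0.989984]): 0.744919 × 0.989984 = 0.7375

0.7375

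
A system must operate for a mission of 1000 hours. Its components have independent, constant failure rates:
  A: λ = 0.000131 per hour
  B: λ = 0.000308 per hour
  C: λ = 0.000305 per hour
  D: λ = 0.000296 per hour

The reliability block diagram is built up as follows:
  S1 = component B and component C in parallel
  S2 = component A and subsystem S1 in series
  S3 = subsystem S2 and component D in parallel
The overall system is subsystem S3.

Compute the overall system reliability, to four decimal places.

R(A) = exp(−0.000131 × 1000) = 0.877218
R(B) = exp(−0.000308 × 1000) = 0.734915
R(C) = exp(−0.000305 × 1000) = 0.737123
R(D) = exp(−0.000296 × 1000) = 0.743787
Parallel (B and C): 1 − (1 − 0.734915)(1 − 0.737123) = 0.930315
Series (A and [0.930315]): 0.877218 × 0.930315 = 0.816089
Parallel ([0.816089] and D): 1 − (1 − 0.816089)(1 − 0.743787) = 0.9529

0.9529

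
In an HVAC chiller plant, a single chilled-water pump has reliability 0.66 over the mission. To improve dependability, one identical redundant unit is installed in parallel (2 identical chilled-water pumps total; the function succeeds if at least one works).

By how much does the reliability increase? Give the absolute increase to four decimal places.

0.2244

R_before = 0.66
R_after = 1 − (1 − 0.66)^2 = 0.8844
ΔR = 0.8844 − 0.66 = 0.2244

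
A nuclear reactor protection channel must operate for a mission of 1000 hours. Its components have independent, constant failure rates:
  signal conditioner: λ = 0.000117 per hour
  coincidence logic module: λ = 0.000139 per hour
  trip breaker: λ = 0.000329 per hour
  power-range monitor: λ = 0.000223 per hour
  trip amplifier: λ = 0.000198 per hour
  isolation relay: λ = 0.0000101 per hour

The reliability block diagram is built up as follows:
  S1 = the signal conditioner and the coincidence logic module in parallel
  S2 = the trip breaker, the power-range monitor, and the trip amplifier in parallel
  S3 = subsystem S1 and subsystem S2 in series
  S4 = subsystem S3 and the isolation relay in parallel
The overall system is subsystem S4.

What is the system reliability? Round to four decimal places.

R(signal conditioner) = exp(−0.000117 × 1000) = 0.889585
R(coincidence logic module) = exp(−0.000139 × 1000) = 0.870228
R(trip breaker) = exp(−0.000329 × 1000) = 0.719643
R(power-range monitor) = exp(−0.000223 × 1000) = 0.800115
R(trip amplifier) = exp(−0.000198 × 1000) = 0.820370
R(isolation relay) = exp(−0.0000101 × 1000) = 0.989951
Parallel (signal conditioner and coincidence logic module): 1 − (1 − 0.889585)(1 − 0.870228) = 0.985671
Parallel (trip breaker, power-range monitor, and trip amplifier): 1 − (1 − 0.719643)(1 − 0.800115)(1 − 0.820370) = 0.989934
Series ([0.985671] and [0.989934]): 0.985671 × 0.989934 = 0.975749
Parallel ([0.975749] and isolation relay): 1 − (1 − 0.975749)(1 − 0.989951) = 0.9998

0.9998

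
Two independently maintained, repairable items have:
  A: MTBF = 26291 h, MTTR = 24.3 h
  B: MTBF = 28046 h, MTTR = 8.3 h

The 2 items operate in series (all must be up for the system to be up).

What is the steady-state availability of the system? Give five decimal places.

A(A) = MTBF/(MTBF+MTTR) = 26291/(26291+24.3) = 0.999077
A(B) = MTBF/(MTBF+MTTR) = 28046/(28046+8.3) = 0.999704
Series availability: 0.999077 × 0.999704 = 0.99878

0.99878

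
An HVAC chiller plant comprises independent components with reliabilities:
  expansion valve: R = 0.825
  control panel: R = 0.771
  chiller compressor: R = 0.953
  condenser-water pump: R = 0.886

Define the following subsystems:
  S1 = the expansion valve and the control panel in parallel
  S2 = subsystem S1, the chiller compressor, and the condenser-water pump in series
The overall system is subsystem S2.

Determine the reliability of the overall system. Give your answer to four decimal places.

0.8105

Parallel (expansion valve and control panel): 1 − (1 − 0.825000)(1 − 0.771000) = 0.959925
Series ([0.959925], chiller compressor, and condenser-water pump): 0.959925 × 0.953000 × 0.886000 = 0.8105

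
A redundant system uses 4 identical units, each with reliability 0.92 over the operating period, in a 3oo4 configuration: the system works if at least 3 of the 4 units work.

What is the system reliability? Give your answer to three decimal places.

R = Σ_{i=3}^{4} C(4,i) p^i (1−p)^{4−i} with p = 0.92
C(4,3)·0.92^3·0.08^1 = 0.24918
C(4,4)·0.92^4·0.08^0 = 0.71639
Sum = 0.966

0.966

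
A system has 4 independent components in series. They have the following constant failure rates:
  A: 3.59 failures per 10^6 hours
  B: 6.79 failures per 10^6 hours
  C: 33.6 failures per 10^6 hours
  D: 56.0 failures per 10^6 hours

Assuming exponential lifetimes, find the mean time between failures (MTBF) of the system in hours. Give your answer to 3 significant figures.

Series of exponential components: λ_sys = Σ λ_i
λ_sys = 0.00000359 + 0.00000679 + 0.0000336 + 0.0000560 = 9.9980e-05 /h
MTBF = 1 / λ_sys = 10000 h

10000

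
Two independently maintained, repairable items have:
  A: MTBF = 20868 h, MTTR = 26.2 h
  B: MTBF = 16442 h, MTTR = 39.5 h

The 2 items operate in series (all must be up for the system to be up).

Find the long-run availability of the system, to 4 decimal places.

A(A) = MTBF/(MTBF+MTTR) = 20868/(20868+26.2) = 0.998746
A(B) = MTBF/(MTBF+MTTR) = 16442/(16442+39.5) = 0.997603
Series availability: 0.998746 × 0.997603 = 0.9964

0.9964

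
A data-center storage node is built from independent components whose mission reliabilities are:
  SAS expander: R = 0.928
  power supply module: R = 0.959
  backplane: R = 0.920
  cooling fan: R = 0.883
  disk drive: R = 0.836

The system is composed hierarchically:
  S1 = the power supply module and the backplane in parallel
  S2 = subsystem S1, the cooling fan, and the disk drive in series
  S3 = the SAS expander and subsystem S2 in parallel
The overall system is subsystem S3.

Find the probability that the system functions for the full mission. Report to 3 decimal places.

Parallel (power supply module and backplane): 1 − (1 − 0.95900)(1 − 0.92000) = 0.99672
Series ([0.99672], cooling fan, and disk drive): 0.99672 × 0.88300 × 0.83600 = 0.73577
Parallel (SAS expander and [0.73577]): 1 − (1 − 0.92800)(1 − 0.73577) = 0.981

0.981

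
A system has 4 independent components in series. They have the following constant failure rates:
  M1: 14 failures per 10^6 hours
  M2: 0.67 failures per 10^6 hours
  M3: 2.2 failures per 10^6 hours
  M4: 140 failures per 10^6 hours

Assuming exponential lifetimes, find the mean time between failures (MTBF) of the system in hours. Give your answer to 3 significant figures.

6370

Series of exponential components: λ_sys = Σ λ_i
λ_sys = 0.000014 + 0.00000067 + 0.0000022 + 0.00014 = 1.5687e-04 /h
MTBF = 1 / λ_sys = 6370 h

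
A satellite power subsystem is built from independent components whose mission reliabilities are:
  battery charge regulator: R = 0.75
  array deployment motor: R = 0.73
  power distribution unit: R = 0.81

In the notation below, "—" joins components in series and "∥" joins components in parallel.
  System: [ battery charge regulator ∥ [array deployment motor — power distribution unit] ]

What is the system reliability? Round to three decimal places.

0.898

Series (array deployment motor and power distribution unit): 0.73000 × 0.81000 = 0.59130
Parallel (battery charge regulator and [0.59130]): 1 − (1 − 0.75000)(1 − 0.59130) = 0.898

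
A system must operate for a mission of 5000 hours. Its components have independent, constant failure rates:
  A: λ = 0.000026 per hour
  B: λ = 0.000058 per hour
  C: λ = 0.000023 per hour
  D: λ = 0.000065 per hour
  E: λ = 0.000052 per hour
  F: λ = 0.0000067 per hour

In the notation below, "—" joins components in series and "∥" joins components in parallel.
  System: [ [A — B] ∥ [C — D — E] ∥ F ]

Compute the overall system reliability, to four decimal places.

0.9943

R(A) = exp(−0.000026 × 5000) = 0.878095
R(B) = exp(−0.000058 × 5000) = 0.748264
R(C) = exp(−0.000023 × 5000) = 0.891366
R(D) = exp(−0.000065 × 5000) = 0.722527
R(E) = exp(−0.000052 × 5000) = 0.771052
R(F) = exp(−0.0000067 × 5000) = 0.967055
Series (A and B): 0.878095 × 0.748264 = 0.657047
Series (C, D, and E): 0.891366 × 0.722527 × 0.771052 = 0.496585
Parallel ([0.657047], [0.496585], and F): 1 − (1 − 0.657047)(1 − 0.496585)(1 − 0.967055) = 0.9943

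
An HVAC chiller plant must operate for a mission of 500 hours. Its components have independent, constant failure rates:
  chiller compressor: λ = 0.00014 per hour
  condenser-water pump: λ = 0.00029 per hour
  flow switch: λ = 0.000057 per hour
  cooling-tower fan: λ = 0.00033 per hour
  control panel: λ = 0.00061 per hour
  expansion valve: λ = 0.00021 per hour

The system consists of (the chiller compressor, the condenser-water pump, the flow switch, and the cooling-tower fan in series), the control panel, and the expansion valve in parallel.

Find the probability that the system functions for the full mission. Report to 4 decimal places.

R(chiller compressor) = exp(−0.00014 × 500) = 0.932394
R(condenser-water pump) = exp(−0.00029 × 500) = 0.865022
R(flow switch) = exp(−0.000057 × 500) = 0.971902
R(cooling-tower fan) = exp(−0.00033 × 500) = 0.847894
R(control panel) = exp(−0.00061 × 500) = 0.737123
R(expansion valve) = exp(−0.00021 × 500) = 0.900325
Series (chiller compressor, condenser-water pump, flow switch, and cooling-tower fan): 0.932394 × 0.865022 × 0.971902 × 0.847894 = 0.664646
Parallel ([0.664646], control panel, and expansion valve): 1 − (1 − 0.664646)(1 − 0.737123)(1 − 0.900325) = 0.9912

0.9912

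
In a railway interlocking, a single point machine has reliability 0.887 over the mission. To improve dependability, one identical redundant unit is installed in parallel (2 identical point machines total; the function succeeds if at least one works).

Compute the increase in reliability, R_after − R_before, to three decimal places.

0.100

R_before = 0.887
R_after = 1 − (1 − 0.887)^2 = 0.987
ΔR = 0.987 − 0.887 = 0.100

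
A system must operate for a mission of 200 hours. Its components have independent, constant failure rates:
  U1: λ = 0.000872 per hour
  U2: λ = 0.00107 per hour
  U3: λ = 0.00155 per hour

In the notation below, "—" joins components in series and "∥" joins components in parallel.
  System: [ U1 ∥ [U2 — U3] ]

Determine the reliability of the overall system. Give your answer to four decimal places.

0.9347

R(U1) = exp(−0.000872 × 200) = 0.839961
R(U2) = exp(−0.00107 × 200) = 0.807348
R(U3) = exp(−0.00155 × 200) = 0.733447
Series (U2 and U3): 0.807348 × 0.733447 = 0.592147
Parallel (U1 and [0.592147]): 1 − (1 − 0.839961)(1 − 0.592147) = 0.9347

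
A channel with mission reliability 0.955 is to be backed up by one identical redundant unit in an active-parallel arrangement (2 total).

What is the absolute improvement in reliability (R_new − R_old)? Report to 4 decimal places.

0.0430

R_before = 0.955
R_after = 1 − (1 − 0.955)^2 = 0.9980
ΔR = 0.9980 − 0.955 = 0.0430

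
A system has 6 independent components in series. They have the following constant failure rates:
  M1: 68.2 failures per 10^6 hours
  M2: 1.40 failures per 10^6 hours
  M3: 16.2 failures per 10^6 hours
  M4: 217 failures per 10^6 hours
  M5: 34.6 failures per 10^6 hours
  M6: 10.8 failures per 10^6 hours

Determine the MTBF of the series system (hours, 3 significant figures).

Series of exponential components: λ_sys = Σ λ_i
λ_sys = 0.0000682 + 0.00000140 + 0.0000162 + 0.000217 + 0.0000346 + 0.0000108 = 3.4820e-04 /h
MTBF = 1 / λ_sys = 2870 h

2870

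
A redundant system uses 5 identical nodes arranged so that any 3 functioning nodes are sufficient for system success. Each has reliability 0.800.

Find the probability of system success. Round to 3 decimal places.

R = Σ_{i=3}^{5} C(5,i) p^i (1−p)^{5−i} with p = 0.800
C(5,3)·0.800^3·0.200^2 = 0.20480
C(5,4)·0.800^4·0.200^1 = 0.40960
C(5,5)·0.800^5·0.200^0 = 0.32768
Sum = 0.942

0.942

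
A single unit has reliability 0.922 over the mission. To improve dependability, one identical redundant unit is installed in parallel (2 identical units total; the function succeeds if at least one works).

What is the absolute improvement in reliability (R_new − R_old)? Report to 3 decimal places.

0.072

R_before = 0.922
R_after = 1 − (1 − 0.922)^2 = 0.994
ΔR = 0.994 − 0.922 = 0.072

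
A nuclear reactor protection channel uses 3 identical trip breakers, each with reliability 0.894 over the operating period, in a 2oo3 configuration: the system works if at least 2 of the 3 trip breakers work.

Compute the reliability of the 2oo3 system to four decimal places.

0.9687

R = Σ_{i=2}^{3} C(3,i) p^i (1−p)^{3−i} with p = 0.894
C(3,2)·0.894^2·0.106^1 = 0.254157
C(3,3)·0.894^3·0.106^0 = 0.714517
Sum = 0.9687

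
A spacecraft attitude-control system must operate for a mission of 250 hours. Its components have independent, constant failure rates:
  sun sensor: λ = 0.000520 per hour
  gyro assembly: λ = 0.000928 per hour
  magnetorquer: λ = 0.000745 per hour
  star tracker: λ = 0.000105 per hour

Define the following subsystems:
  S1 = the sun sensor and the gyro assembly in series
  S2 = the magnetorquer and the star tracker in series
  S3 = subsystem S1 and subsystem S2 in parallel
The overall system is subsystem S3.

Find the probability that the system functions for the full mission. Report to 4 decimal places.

R(sun sensor) = exp(−0.000520 × 250) = 0.878095
R(gyro assembly) = exp(−0.000928 × 250) = 0.792946
R(magnetorquer) = exp(−0.000745 × 250) = 0.830066
R(star tracker) = exp(−0.000105 × 250) = 0.974092
Series (sun sensor and gyro assembly): 0.878095 × 0.792946 = 0.696282
Series (magnetorquer and star tracker): 0.830066 × 0.974092 = 0.808561
Parallel ([0.696282] and [0.808561]): 1 − (1 − 0.696282)(1 − 0.808561) = 0.9419

0.9419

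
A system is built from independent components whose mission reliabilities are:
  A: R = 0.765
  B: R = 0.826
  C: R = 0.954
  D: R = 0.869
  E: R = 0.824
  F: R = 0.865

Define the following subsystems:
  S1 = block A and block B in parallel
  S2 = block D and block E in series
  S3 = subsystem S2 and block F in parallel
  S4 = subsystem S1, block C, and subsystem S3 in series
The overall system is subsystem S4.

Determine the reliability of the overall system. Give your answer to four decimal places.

0.8799

Parallel (A and B): 1 − (1 − 0.765000)(1 − 0.826000) = 0.959110
Series (D and E): 0.869000 × 0.824000 = 0.716056
Parallel ([0.716056] and F): 1 − (1 − 0.716056)(1 − 0.865000) = 0.961668
Series ([0.959110], C, and [0.961668]): 0.959110 × 0.954000 × 0.961668 = 0.8799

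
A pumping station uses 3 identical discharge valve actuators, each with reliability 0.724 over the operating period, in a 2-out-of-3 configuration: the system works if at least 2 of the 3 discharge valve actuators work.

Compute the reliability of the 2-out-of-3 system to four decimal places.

0.8135

R = Σ_{i=2}^{3} C(3,i) p^i (1−p)^{3−i} with p = 0.724
C(3,2)·0.724^2·0.276^1 = 0.434018
C(3,3)·0.724^3·0.276^0 = 0.379503
Sum = 0.8135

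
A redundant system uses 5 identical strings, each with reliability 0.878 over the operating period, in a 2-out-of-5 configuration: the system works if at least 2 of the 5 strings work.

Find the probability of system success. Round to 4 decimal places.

0.9990

R = Σ_{i=2}^{5} C(5,i) p^i (1−p)^{5−i} with p = 0.878
C(5,2)·0.878^2·0.122^3 = 0.013998
C(5,3)·0.878^3·0.122^2 = 0.100740
C(5,4)·0.878^4·0.122^1 = 0.362500
C(5,5)·0.878^5·0.122^0 = 0.521762
Sum = 0.9990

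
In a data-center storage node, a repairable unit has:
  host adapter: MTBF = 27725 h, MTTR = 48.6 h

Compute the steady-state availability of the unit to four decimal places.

0.9983

A(host adapter) = MTBF/(MTBF+MTTR) = 27725/(27725+48.6) = 0.9983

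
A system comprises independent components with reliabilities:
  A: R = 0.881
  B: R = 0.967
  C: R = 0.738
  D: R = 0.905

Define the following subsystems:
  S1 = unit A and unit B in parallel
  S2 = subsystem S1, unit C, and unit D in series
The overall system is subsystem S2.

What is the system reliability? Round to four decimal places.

0.6653

Parallel (A and B): 1 − (1 − 0.881000)(1 − 0.967000) = 0.996073
Series ([0.996073], C, and D): 0.996073 × 0.738000 × 0.905000 = 0.6653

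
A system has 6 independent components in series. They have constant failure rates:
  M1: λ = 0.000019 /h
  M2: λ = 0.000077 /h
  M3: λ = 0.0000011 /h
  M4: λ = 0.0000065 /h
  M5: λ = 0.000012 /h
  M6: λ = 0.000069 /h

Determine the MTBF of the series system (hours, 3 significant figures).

5420

Series of exponential components: λ_sys = Σ λ_i
λ_sys = 0.000019 + 0.000077 + 0.0000011 + 0.0000065 + 0.000012 + 0.000069 = 1.8460e-04 /h
MTBF = 1 / λ_sys = 5420 h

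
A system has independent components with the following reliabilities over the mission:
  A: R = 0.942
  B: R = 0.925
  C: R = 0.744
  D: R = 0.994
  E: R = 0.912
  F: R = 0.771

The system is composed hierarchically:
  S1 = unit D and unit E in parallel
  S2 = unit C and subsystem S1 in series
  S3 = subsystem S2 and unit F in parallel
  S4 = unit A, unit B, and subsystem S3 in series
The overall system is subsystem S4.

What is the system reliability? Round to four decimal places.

0.8202

Parallel (D and E): 1 − (1 − 0.994000)(1 − 0.912000) = 0.999472
Series (C and [0.999472]): 0.744000 × 0.999472 = 0.743607
Parallel ([0.743607] and F): 1 − (1 − 0.743607)(1 − 0.771000) = 0.941286
Series (A, B, and [0.941286]): 0.942000 × 0.925000 × 0.941286 = 0.8202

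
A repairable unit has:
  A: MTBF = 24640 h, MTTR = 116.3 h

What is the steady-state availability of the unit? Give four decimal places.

A(A) = MTBF/(MTBF+MTTR) = 24640/(24640+116.3) = 0.9953

0.9953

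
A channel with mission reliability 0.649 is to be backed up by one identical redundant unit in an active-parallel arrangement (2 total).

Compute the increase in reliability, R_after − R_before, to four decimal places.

0.2278

R_before = 0.649
R_after = 1 − (1 − 0.649)^2 = 0.8768
ΔR = 0.8768 − 0.649 = 0.2278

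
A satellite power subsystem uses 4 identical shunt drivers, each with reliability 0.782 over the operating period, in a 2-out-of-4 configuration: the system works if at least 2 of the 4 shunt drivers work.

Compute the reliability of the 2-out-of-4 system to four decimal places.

0.9653

R = Σ_{i=2}^{4} C(4,i) p^i (1−p)^{4−i} with p = 0.782
C(4,2)·0.782^2·0.218^2 = 0.174372
C(4,3)·0.782^3·0.218^1 = 0.417001
C(4,4)·0.782^4·0.218^0 = 0.373962
Sum = 0.9653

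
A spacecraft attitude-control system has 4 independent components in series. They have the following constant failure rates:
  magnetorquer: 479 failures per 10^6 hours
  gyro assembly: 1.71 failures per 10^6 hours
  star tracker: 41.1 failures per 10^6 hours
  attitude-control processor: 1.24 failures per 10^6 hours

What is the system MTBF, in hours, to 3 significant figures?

Series of exponential components: λ_sys = Σ λ_i
λ_sys = 0.000479 + 0.00000171 + 0.0000411 + 0.00000124 = 5.2305e-04 /h
MTBF = 1 / λ_sys = 1910 h

1910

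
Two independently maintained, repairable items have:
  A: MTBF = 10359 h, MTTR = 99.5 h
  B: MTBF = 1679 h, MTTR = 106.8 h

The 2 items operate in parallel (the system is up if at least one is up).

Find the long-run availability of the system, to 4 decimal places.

A(A) = MTBF/(MTBF+MTTR) = 10359/(10359+99.5) = 0.990486
A(B) = MTBF/(MTBF+MTTR) = 1679/(1679+106.8) = 0.940195
Parallel availability: 1 − (1 − 0.990486)(1 − 0.940195) = 0.9994

0.9994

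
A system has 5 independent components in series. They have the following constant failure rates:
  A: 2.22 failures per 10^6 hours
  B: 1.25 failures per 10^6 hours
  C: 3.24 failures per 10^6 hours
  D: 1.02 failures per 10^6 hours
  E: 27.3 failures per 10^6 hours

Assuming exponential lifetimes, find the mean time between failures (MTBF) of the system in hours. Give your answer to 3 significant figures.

28500

Series of exponential components: λ_sys = Σ λ_i
λ_sys = 0.00000222 + 0.00000125 + 0.00000324 + 0.00000102 + 0.0000273 = 3.5030e-05 /h
MTBF = 1 / λ_sys = 28500 h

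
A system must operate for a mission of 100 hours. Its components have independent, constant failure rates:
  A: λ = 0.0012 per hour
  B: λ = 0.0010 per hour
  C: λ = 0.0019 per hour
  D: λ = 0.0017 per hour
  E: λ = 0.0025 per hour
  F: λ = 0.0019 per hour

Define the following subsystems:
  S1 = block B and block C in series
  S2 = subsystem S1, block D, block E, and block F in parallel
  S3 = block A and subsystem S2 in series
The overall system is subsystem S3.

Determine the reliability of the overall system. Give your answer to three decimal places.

0.886

R(A) = exp(−0.0012 × 100) = 0.88692
R(B) = exp(−0.0010 × 100) = 0.90484
R(C) = exp(−0.0019 × 100) = 0.82696
R(D) = exp(−0.0017 × 100) = 0.84366
R(E) = exp(−0.0025 × 100) = 0.77880
R(F) = exp(−0.0019 × 100) = 0.82696
Series (B and C): 0.90484 × 0.82696 = 0.74827
Parallel ([0.74827], D, E, and F): 1 − (1 − 0.74827)(1 − 0.84366)(1 − 0.77880)(1 − 0.82696) = 0.99849
Series (A and [0.99849]): 0.88692 × 0.99849 = 0.886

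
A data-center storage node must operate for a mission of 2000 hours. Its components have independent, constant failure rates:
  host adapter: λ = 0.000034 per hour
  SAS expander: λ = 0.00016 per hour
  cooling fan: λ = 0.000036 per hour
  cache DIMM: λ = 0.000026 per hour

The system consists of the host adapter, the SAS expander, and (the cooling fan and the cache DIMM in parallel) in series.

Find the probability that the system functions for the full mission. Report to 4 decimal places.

R(host adapter) = exp(−0.000034 × 2000) = 0.934260
R(SAS expander) = exp(−0.00016 × 2000) = 0.726149
R(cooling fan) = exp(−0.000036 × 2000) = 0.930531
R(cache DIMM) = exp(−0.000026 × 2000) = 0.949329
Parallel (cooling fan and cache DIMM): 1 − (1 − 0.930531)(1 − 0.949329) = 0.996480
Series (host adapter, SAS expander, and [0.996480]): 0.934260 × 0.726149 × 0.996480 = 0.6760

0.6760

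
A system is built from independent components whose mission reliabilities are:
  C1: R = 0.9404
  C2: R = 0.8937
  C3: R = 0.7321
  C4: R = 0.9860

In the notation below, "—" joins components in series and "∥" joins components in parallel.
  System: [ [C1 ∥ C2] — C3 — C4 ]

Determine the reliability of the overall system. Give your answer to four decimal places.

Parallel (C1 and C2): 1 − (1 − 0.940400)(1 − 0.893700) = 0.993665
Series ([0.993665], C3, and C4): 0.993665 × 0.732100 × 0.986000 = 0.7173

0.7173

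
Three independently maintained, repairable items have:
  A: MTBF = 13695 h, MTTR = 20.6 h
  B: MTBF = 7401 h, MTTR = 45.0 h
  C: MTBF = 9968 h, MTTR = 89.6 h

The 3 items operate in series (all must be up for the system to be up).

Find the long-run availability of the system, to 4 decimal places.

A(A) = MTBF/(MTBF+MTTR) = 13695/(13695+20.6) = 0.998498
A(B) = MTBF/(MTBF+MTTR) = 7401/(7401+45.0) = 0.993956
A(C) = MTBF/(MTBF+MTTR) = 9968/(9968+89.6) = 0.991091
Series availability: 0.998498 × 0.993956 × 0.991091 = 0.9836

0.9836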